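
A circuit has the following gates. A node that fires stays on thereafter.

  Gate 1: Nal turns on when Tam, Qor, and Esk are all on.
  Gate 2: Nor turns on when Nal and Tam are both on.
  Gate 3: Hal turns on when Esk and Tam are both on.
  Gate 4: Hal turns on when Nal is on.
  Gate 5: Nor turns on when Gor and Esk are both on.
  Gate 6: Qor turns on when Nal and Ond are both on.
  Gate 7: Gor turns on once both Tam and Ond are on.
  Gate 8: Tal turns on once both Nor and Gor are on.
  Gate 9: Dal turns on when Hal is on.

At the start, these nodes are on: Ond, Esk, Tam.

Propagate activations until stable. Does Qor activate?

Qor would need Nal and Ond (Gate 6), but Nal never turns on.

No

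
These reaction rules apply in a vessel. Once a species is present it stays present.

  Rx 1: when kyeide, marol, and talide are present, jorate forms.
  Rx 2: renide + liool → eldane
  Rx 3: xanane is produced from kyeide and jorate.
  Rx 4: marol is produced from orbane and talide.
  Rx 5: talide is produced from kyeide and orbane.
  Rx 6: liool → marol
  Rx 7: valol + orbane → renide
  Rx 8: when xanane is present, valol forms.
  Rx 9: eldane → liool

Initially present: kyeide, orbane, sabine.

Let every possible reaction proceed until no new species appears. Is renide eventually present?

Yes

kyeide and orbane present → talide forms (Rx 5).
orbane and talide present → marol forms (Rx 4).
kyeide, marol, and talide present → jorate forms (Rx 1).
kyeide and jorate present → xanane forms (Rx 3).
xanane present → valol forms (Rx 8).
valol and orbane present → renide forms (Rx 7).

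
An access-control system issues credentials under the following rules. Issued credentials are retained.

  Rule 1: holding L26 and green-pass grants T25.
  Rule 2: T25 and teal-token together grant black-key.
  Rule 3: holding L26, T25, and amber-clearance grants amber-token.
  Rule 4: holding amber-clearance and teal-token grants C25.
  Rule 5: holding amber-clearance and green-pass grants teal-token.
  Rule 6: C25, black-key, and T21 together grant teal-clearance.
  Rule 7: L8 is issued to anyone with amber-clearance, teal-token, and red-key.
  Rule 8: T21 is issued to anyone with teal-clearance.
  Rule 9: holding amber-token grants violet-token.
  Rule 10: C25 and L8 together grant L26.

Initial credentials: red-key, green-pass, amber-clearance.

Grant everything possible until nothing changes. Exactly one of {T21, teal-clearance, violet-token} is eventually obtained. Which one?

violet-token

Holding amber-clearance and green-pass grants teal-token (Rule 5).
Holding amber-clearance, teal-token, and red-key grants L8 (Rule 7).
Holding amber-clearance and teal-token grants C25 (Rule 4).
Holding C25 and L8 grants L26 (Rule 10).
Holding L26 and green-pass grants T25 (Rule 1).
Holding L26, T25, and amber-clearance grants amber-token (Rule 3).
Holding amber-token grants violet-token (Rule 9).
T21 would need teal-clearance (Rule 8), but teal-clearance is never granted. teal-clearance would need C25, black-key, and T21 (Rule 6), but T21 is never granted.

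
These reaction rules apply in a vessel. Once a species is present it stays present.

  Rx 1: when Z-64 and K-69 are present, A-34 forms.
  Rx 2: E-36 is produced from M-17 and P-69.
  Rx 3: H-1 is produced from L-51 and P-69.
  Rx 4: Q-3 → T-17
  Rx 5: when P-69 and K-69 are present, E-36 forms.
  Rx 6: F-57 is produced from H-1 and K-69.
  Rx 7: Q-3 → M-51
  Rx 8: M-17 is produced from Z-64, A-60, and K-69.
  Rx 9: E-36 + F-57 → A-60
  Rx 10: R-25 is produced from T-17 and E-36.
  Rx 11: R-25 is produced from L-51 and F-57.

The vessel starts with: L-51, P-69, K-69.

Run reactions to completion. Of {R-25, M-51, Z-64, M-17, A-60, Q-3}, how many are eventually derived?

2

P-69 and K-69 present → E-36 forms (Rx 5).
L-51 and P-69 present → H-1 forms (Rx 3).
H-1 and K-69 present → F-57 forms (Rx 6).
E-36 and F-57 present → A-60 forms (Rx 9).
L-51 and F-57 present → R-25 forms (Rx 11).
R-25: reached.
M-51 would need Q-3 (Rx 7), but Q-3 never forms.
No rule produces Z-64, and it is not given.
M-17 would need Z-64, A-60, and K-69 (Rx 8), but Z-64 never forms.
A-60: reached.
No rule produces Q-3, and it is not given.
Reached: R-25 and A-60 — 2 of the 6.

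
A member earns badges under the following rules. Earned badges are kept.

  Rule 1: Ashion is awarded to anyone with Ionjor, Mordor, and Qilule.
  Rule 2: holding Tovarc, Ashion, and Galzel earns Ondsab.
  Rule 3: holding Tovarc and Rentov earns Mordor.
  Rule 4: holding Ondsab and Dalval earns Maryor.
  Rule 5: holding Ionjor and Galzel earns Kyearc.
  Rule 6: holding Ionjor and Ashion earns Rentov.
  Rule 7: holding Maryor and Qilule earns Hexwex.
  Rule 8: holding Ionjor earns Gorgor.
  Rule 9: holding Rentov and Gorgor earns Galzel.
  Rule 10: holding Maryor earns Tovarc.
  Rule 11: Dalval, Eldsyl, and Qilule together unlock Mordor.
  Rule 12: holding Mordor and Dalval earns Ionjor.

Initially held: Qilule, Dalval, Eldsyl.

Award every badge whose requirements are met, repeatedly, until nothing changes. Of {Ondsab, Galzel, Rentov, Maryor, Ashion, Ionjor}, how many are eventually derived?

With Dalval, Eldsyl, and Qilule, Mordor is earned (Rule 11).
With Mordor and Dalval, Ionjor is earned (Rule 12).
With Ionjor, Mordor, and Qilule, Ashion is earned (Rule 1).
With Ionjor, Gorgor is earned (Rule 8).
With Ionjor and Ashion, Rentov is earned (Rule 6).
With Rentov and Gorgor, Galzel is earned (Rule 9).
Ondsab would need Tovarc, Ashion, and Galzel (Rule 2), but Tovarc is never earned.
Galzel: reached.
Rentov: reached.
Maryor would need Ondsab and Dalval (Rule 4), but Ondsab is never earned.
Ashion: reached.
Ionjor: reached.
Reached: Galzel, Rentov, Ashion, and Ionjor — 4 of the 6.

4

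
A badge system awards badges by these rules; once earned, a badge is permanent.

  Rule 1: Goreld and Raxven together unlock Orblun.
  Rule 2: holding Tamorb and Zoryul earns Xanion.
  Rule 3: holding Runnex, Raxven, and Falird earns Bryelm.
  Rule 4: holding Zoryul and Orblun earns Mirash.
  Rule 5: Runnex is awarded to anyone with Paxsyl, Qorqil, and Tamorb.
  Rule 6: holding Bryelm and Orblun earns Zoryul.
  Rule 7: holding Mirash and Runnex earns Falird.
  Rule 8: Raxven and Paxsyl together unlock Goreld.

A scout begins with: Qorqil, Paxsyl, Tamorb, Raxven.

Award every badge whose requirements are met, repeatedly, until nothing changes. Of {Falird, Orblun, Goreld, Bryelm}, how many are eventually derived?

2

With Raxven and Paxsyl, Goreld is earned (Rule 8).
With Goreld and Raxven, Orblun is earned (Rule 1).
Falird would need Mirash and Runnex (Rule 7), but Mirash is never earned.
Orblun: reached.
Goreld: reached.
Bryelm would need Runnex, Raxven, and Falird (Rule 3), but Falird is never earned.
Reached: Orblun and Goreld — 2 of the 4.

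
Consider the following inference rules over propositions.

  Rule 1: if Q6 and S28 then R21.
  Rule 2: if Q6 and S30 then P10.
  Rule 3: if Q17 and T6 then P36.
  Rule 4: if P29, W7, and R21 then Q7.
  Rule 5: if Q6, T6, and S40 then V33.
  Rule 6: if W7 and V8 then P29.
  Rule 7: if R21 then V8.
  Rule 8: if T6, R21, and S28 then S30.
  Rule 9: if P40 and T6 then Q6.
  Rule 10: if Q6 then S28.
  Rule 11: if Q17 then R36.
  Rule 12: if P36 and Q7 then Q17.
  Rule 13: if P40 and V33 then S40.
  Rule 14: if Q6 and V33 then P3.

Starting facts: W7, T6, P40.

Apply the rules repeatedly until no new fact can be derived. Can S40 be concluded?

S40 would need P40 and V33 (Rule 13), but V33 is never established.

No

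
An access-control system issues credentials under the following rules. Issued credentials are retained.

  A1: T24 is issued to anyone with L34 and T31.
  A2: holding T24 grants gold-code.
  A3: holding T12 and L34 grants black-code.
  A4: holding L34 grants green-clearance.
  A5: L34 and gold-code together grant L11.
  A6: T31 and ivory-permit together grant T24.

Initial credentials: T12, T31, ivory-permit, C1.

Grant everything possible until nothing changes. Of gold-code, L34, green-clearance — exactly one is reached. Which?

Holding T31 and ivory-permit grants T24 (A6).
Holding T24 grants gold-code (A2).
green-clearance would need L34 (A4), but L34 is never granted. No rule produces L34, and it is not given.

gold-code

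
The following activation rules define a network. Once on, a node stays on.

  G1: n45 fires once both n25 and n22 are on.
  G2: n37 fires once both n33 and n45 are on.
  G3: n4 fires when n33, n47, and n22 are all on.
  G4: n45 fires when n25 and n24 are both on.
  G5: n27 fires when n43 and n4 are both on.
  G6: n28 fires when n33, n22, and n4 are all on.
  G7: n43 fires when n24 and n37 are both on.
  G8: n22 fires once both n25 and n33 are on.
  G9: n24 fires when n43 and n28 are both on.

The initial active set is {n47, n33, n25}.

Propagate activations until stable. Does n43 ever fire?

No

n43 would need n24 and n37 (G7), but n24 never turns on.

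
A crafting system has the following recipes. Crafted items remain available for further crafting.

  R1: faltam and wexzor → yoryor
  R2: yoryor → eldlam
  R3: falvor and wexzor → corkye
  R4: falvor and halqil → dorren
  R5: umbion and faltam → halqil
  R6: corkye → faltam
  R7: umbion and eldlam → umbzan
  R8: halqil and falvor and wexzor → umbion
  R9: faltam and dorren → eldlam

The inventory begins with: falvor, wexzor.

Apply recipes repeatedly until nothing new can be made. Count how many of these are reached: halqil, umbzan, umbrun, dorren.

0

halqil would need umbion and faltam (R5), but umbion is never obtained.
umbzan would need umbion and eldlam (R7), but umbion is never obtained.
No rule produces umbrun, and it is not given.
dorren would need falvor and halqil (R4), but halqil is never obtained.
None of the 4 are reached.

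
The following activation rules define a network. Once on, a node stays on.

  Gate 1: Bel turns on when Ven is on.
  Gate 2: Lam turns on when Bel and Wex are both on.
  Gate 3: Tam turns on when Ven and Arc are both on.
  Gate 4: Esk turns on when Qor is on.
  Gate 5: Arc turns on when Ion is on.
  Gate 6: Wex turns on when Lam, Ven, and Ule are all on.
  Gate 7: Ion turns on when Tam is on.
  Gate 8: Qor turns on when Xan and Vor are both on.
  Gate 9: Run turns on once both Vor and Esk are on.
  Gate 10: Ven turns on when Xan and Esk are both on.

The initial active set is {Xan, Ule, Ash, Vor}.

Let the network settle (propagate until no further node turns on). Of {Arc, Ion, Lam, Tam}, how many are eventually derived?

0

Arc would need Ion (Gate 5), but Ion never turns on.
Ion would need Tam (Gate 7), but Tam never turns on.
Lam would need Bel and Wex (Gate 2), but Wex never turns on.
Tam would need Ven and Arc (Gate 3), but Arc never turns on.
None of the 4 are reached.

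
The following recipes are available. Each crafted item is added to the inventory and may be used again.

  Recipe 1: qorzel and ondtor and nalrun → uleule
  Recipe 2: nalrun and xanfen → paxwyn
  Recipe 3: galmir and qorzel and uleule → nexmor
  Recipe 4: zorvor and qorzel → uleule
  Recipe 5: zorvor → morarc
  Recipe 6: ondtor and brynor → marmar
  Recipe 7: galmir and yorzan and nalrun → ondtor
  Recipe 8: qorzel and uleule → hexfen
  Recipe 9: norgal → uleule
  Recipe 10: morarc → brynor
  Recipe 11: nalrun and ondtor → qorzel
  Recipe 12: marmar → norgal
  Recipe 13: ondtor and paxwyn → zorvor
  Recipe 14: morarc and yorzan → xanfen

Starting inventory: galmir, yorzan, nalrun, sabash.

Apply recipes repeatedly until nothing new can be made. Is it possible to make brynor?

brynor would need morarc (Recipe 10), but morarc is never obtained.

No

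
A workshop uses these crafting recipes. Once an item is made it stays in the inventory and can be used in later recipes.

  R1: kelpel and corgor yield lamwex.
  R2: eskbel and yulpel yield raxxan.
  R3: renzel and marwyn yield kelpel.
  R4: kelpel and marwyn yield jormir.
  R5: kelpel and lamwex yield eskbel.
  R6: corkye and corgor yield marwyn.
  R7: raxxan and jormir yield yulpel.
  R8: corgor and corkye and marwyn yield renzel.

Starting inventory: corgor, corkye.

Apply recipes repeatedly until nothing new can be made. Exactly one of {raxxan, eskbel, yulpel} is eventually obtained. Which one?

corkye and corgor → marwyn (R6).
Using R8, corgor, corkye, and marwyn make renzel.
renzel and marwyn → kelpel (R3).
kelpel and corgor → lamwex (R1).
Using R5, kelpel and lamwex make eskbel.
yulpel would need raxxan and jormir (R7), but raxxan is never obtained. raxxan would need eskbel and yulpel (R2), but yulpel is never obtained.

eskbel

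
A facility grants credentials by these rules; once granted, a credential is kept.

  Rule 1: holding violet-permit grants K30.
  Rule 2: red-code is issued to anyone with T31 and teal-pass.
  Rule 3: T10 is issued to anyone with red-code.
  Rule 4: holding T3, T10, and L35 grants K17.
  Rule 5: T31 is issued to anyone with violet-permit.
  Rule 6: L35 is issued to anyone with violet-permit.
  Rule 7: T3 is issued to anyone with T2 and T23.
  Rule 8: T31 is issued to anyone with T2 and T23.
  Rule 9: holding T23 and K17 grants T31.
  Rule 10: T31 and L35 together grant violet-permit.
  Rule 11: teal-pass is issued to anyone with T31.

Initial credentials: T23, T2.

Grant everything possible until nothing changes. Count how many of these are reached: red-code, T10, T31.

3

Holding T2 and T23 grants T31 (Rule 8).
Holding T31 grants teal-pass (Rule 11).
Holding T31 and teal-pass grants red-code (Rule 2).
Holding red-code grants T10 (Rule 3).
red-code: reached.
T10: reached.
T31: reached.
All 3 are reached.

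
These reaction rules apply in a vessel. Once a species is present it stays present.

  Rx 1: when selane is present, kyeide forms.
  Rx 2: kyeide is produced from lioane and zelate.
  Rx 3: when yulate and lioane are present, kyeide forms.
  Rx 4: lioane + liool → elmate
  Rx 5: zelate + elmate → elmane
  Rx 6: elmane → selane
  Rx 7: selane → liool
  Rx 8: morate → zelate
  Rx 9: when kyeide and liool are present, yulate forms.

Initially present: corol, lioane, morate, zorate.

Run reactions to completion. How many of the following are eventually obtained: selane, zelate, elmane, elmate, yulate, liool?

morate present → zelate forms (Rx 8).
selane would need elmane (Rx 6), but elmane never forms.
zelate: reached.
elmane would need zelate and elmate (Rx 5), but elmate never forms.
elmate would need lioane and liool (Rx 4), but liool never forms.
yulate would need kyeide and liool (Rx 9), but liool never forms.
liool would need selane (Rx 7), but selane never forms.
Reached: zelate — 1 of the 6.

1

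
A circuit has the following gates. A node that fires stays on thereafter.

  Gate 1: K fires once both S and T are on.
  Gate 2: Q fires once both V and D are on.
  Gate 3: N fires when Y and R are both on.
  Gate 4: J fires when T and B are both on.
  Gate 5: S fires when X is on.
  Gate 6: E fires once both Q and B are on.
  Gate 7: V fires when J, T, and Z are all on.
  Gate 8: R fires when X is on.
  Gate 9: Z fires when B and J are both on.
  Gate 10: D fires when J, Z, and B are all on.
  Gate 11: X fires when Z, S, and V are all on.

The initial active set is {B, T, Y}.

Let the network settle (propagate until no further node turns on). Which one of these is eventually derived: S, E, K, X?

E

Gate 4: T and B on → J on.
Gate 9: B and J on → Z on.
Gate 10: J, Z, and B on → D on.
J, T, and Z are on, so V fires (Gate 7).
V and D are on, so Q fires (Gate 2).
Q and B are on, so E fires (Gate 6).
S would need X (Gate 5), but X never turns on. X would need Z, S, and V (Gate 11), but S never turns on. K would need S and T (Gate 1), but S never turns on.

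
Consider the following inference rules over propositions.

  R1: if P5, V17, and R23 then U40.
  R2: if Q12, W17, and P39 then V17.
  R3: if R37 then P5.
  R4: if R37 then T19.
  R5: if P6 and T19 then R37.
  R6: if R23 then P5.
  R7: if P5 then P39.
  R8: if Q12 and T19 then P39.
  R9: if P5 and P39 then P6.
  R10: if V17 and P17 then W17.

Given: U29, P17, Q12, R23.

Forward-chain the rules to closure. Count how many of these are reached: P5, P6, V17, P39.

From R23, R6 gives P5.
P5 holds, so P39 follows (R7).
P5 and P39 hold, so P6 follows (R9).
P5: reached.
P6: reached.
V17 would need Q12, W17, and P39 (R2), but W17 is never established.
P39: reached.
Reached: P5, P6, and P39 — 3 of the 4.

3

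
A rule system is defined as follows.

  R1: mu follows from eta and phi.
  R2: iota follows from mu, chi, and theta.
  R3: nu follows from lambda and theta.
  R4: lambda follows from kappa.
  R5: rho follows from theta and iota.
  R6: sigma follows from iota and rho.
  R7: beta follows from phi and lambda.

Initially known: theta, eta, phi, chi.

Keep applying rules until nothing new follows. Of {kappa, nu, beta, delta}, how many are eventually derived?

No rule produces kappa, and it is not given.
nu would need lambda and theta (R3), but lambda is never established.
beta would need phi and lambda (R7), but lambda is never established.
No rule produces delta, and it is not given.
None of the 4 are reached.

0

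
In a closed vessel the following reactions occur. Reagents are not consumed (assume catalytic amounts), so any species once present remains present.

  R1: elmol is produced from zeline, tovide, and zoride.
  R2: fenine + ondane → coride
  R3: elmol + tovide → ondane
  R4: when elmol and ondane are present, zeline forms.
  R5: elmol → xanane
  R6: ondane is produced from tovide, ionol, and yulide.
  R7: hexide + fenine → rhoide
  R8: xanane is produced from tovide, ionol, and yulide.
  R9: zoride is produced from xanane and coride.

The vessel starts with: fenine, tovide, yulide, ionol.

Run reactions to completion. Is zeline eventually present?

zeline would need elmol and ondane (R4), but elmol never forms.

No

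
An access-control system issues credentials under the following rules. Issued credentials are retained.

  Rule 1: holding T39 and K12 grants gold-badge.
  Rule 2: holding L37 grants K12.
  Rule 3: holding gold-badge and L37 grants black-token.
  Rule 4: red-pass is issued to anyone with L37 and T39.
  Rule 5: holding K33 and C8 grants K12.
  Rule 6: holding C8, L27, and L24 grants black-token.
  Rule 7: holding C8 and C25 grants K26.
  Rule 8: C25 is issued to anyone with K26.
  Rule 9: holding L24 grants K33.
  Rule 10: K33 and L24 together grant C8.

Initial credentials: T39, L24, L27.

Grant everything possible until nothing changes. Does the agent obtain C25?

No

C25 would need K26 (Rule 8), but K26 is never granted.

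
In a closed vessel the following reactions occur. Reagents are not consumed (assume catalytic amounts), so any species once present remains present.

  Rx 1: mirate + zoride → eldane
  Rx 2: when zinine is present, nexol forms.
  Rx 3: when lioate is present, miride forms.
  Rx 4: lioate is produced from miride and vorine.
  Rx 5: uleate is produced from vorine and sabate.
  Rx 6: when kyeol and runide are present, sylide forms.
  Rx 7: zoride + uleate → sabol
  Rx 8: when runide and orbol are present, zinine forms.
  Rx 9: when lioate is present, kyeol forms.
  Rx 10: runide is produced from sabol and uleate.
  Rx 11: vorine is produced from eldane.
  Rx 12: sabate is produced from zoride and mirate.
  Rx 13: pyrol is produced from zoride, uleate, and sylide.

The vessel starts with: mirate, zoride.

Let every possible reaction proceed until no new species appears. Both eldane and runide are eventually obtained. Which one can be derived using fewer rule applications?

eldane

eldane: mirate and zoride present → eldane forms (Rx 1). [1 rule application]
runide: zoride and mirate present → sabate forms (Rx 12). mirate and zoride present → eldane forms (Rx 1). eldane present → vorine forms (Rx 11). vorine and sabate present → uleate forms (Rx 5). zoride and uleate present → sabol forms (Rx 7). sabol and uleate present → runide forms (Rx 10). [6 rule applications]
eldane needs fewer.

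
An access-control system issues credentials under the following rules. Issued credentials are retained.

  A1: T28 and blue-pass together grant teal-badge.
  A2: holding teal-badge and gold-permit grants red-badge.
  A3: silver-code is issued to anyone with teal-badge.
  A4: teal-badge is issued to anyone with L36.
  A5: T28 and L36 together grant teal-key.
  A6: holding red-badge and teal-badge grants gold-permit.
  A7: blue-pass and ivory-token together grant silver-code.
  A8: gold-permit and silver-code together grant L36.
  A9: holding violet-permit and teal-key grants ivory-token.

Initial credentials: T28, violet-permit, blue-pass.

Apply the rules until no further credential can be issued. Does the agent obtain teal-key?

No

teal-key would need T28 and L36 (A5), but L36 is never granted.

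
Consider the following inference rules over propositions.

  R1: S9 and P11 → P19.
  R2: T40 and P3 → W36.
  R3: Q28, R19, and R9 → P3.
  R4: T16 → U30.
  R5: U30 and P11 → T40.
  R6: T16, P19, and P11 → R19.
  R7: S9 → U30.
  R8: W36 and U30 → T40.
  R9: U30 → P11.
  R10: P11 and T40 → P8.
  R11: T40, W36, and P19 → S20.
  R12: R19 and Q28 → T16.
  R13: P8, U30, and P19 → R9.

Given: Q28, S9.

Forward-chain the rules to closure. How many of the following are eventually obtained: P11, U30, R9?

3

From S9, R7 gives U30.
U30 holds, so P11 follows (R9).
U30 and P11 hold, so T40 follows (R5).
From S9 and P11, R1 gives P19.
From P11 and T40, R10 gives P8.
P8, U30, and P19 hold, so R9 follows (R13).
P11: reached.
U30: reached.
R9: reached.
All 3 are reached.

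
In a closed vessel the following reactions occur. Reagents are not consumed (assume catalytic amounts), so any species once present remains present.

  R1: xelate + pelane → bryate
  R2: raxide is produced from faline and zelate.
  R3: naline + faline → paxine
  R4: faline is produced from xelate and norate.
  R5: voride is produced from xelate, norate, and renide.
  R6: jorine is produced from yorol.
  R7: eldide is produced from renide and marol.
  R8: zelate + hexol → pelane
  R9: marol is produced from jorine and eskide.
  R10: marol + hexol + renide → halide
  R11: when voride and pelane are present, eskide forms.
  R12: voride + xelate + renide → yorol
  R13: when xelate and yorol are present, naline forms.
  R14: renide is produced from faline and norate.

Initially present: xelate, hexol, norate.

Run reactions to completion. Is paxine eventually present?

xelate and norate present → faline forms (R4).
faline and norate present → renide forms (R14).
xelate, norate, and renide present → voride forms (R5).
voride, xelate, and renide present → yorol forms (R12).
xelate and yorol present → naline forms (R13).
naline and faline present → paxine forms (R3).

Yes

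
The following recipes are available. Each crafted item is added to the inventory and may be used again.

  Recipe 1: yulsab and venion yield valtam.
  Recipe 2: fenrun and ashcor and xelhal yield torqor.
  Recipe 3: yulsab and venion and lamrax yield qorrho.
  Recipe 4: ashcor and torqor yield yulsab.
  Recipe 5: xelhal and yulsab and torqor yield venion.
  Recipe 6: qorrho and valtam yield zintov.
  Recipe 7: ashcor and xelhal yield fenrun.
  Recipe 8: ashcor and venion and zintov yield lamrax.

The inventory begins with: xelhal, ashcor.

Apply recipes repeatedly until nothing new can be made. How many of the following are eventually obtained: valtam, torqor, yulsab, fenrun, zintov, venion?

5

ashcor and xelhal → fenrun (Recipe 7).
Using Recipe 2, fenrun, ashcor, and xelhal make torqor.
ashcor and torqor → yulsab (Recipe 4).
Using Recipe 5, xelhal, yulsab, and torqor make venion.
Using Recipe 1, yulsab and venion make valtam.
valtam: reached.
torqor: reached.
yulsab: reached.
fenrun: reached.
zintov would need qorrho and valtam (Recipe 6), but qorrho is never obtained.
venion: reached.
Reached: valtam, torqor, yulsab, fenrun, and venion — 5 of the 6.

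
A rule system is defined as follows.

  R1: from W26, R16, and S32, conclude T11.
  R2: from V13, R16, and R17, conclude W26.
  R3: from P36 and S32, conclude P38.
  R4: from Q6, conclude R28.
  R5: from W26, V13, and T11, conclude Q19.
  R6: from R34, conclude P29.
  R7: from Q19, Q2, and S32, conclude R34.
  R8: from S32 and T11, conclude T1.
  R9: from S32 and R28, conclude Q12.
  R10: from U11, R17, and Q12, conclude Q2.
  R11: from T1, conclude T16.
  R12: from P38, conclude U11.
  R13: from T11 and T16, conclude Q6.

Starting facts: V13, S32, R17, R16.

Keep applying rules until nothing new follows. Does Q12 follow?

From V13, R16, and R17, R2 gives W26.
From W26, R16, and S32, R1 gives T11.
From S32 and T11, R8 gives T1.
T1 holds, so T16 follows (R11).
T11 and T16 hold, so Q6 follows (R13).
Q6 holds, so R28 follows (R4).
S32 and R28 hold, so Q12 follows (R9).

Yes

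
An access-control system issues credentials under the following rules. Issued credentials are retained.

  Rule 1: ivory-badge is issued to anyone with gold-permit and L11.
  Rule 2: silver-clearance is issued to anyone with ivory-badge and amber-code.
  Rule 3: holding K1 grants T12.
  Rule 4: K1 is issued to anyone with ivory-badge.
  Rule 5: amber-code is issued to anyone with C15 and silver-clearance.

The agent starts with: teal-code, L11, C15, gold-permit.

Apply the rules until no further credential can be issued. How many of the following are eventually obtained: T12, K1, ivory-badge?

3

Holding gold-permit and L11 grants ivory-badge (Rule 1).
Holding ivory-badge grants K1 (Rule 4).
Holding K1 grants T12 (Rule 3).
T12: reached.
K1: reached.
ivory-badge: reached.
All 3 are reached.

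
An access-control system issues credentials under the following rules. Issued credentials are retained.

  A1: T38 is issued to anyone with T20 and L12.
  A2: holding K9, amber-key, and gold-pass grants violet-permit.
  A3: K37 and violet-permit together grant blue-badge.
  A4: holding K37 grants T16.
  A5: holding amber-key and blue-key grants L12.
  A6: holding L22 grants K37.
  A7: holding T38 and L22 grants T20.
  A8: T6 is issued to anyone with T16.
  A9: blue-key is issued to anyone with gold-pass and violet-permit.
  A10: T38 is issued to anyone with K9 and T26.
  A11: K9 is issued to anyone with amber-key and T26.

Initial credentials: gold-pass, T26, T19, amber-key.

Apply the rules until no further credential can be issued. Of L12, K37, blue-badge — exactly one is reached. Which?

Holding amber-key and T26 grants K9 (A11).
Holding K9, amber-key, and gold-pass grants violet-permit (A2).
Holding gold-pass and violet-permit grants blue-key (A9).
Holding amber-key and blue-key grants L12 (A5).
blue-badge would need K37 and violet-permit (A3), but K37 is never granted. K37 would need L22 (A6), but L22 is never granted.

L12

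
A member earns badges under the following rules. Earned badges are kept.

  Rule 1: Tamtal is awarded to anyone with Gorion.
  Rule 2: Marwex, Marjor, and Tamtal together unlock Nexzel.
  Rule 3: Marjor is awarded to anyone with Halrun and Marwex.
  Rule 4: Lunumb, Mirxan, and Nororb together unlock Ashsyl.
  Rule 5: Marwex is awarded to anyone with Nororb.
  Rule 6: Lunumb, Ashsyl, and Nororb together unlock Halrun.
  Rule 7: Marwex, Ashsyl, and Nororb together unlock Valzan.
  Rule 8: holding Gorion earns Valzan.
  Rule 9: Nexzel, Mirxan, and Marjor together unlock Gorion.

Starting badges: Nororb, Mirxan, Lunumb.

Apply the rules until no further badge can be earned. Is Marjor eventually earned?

With Lunumb, Mirxan, and Nororb, Ashsyl is earned (Rule 4).
With Nororb, Marwex is earned (Rule 5).
With Lunumb, Ashsyl, and Nororb, Halrun is earned (Rule 6).
With Halrun and Marwex, Marjor is earned (Rule 3).

Yes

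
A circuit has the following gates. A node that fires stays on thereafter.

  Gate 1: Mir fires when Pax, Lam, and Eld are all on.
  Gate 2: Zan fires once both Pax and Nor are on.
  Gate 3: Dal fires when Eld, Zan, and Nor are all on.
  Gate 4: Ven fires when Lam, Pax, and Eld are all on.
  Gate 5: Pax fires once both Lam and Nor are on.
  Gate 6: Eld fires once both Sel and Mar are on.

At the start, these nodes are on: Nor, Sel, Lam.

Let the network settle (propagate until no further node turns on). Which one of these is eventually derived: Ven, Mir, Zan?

Lam and Nor are on, so Pax fires (Gate 5).
Gate 2: Pax and Nor on → Zan on.
Ven would need Lam, Pax, and Eld (Gate 4), but Eld never turns on. Mir would need Pax, Lam, and Eld (Gate 1), but Eld never turns on.

Zan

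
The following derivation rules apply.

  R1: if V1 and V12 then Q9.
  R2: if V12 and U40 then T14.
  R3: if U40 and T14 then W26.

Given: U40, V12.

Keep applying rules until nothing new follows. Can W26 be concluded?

V12 and U40 hold, so T14 follows (R2).
From U40 and T14, R3 gives W26.

Yes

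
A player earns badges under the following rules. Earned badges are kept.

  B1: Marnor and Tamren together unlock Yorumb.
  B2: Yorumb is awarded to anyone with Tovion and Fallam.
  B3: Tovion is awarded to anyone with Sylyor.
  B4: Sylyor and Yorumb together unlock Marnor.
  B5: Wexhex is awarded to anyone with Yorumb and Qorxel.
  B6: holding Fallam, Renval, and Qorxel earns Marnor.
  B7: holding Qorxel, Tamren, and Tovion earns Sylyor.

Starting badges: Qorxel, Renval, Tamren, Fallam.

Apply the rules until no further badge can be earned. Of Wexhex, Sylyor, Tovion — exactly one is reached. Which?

Wexhex

With Fallam, Renval, and Qorxel, Marnor is earned (B6).
With Marnor and Tamren, Yorumb is earned (B1).
With Yorumb and Qorxel, Wexhex is earned (B5).
Tovion would need Sylyor (B3), but Sylyor is never earned. Sylyor would need Qorxel, Tamren, and Tovion (B7), but Tovion is never earned.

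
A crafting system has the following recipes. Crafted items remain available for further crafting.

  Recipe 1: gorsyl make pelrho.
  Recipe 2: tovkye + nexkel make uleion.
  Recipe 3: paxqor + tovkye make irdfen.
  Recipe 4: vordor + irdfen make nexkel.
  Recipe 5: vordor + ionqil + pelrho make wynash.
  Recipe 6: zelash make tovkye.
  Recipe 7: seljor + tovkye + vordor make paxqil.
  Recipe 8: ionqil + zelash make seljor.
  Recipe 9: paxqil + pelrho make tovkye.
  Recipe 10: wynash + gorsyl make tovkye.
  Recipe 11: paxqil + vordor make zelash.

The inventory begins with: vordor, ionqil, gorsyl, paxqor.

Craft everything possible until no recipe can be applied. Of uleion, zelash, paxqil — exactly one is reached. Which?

uleion

Using Recipe 1, gorsyl makes pelrho.
Using Recipe 5, vordor, ionqil, and pelrho make wynash.
wynash + gorsyl → tovkye (Recipe 10).
Using Recipe 3, paxqor and tovkye make irdfen.
Using Recipe 4, vordor and irdfen make nexkel.
Using Recipe 2, tovkye and nexkel make uleion.
paxqil would need seljor, tovkye, and vordor (Recipe 7), but seljor is never obtained. zelash would need paxqil and vordor (Recipe 11), but paxqil is never obtained.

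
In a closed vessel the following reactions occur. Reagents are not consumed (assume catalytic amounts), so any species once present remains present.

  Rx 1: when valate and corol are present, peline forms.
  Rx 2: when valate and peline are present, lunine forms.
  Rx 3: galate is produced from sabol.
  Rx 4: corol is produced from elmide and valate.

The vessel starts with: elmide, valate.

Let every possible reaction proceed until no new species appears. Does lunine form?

Yes

elmide and valate present → corol forms (Rx 4).
valate and corol present → peline forms (Rx 1).
valate and peline present → lunine forms (Rx 2).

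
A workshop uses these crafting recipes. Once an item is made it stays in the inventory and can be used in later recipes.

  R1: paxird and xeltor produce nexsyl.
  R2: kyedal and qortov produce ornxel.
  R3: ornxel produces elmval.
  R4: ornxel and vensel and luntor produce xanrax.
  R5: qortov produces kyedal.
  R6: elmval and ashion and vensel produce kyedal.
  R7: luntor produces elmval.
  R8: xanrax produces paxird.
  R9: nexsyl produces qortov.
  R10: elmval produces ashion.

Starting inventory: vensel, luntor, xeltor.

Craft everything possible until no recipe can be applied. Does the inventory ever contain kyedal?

Yes

Using R7, luntor makes elmval.
elmval → ashion (R10).
elmval and ashion and vensel → kyedal (R6).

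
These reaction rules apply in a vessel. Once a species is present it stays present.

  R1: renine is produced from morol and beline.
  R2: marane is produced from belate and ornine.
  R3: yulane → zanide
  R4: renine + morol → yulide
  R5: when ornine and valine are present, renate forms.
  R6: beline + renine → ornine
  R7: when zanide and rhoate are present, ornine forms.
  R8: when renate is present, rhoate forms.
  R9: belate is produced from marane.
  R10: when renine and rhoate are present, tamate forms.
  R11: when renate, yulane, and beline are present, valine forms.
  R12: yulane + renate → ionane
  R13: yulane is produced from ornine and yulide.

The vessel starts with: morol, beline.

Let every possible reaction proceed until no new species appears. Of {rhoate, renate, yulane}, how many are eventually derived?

1

morol and beline present → renine forms (R1).
beline and renine present → ornine forms (R6).
renine and morol present → yulide forms (R4).
ornine and yulide present → yulane forms (R13).
rhoate would need renate (R8), but renate never forms.
renate would need ornine and valine (R5), but valine never forms.
yulane: reached.
Reached: yulane — 1 of the 3.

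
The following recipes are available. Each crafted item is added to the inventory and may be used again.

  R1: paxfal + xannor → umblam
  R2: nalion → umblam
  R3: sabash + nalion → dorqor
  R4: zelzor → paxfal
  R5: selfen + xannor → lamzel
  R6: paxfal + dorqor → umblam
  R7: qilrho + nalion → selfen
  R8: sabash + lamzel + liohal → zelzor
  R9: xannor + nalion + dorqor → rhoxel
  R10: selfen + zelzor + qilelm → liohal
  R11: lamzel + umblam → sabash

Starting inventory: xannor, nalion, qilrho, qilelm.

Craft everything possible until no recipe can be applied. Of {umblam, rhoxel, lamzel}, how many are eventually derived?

3

qilrho + nalion → selfen (R7).
nalion → umblam (R2).
Using R5, selfen and xannor make lamzel.
lamzel + umblam → sabash (R11).
Using R3, sabash and nalion make dorqor.
xannor + nalion + dorqor → rhoxel (R9).
umblam: reached.
rhoxel: reached.
lamzel: reached.
All 3 are reached.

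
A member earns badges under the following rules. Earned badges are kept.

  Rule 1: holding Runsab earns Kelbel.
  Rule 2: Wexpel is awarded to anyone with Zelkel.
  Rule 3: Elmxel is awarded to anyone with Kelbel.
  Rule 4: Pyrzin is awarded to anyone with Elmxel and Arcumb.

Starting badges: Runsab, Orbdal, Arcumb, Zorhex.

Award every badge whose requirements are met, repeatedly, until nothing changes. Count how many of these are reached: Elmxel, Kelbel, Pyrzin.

3

With Runsab, Kelbel is earned (Rule 1).
With Kelbel, Elmxel is earned (Rule 3).
With Elmxel and Arcumb, Pyrzin is earned (Rule 4).
Elmxel: reached.
Kelbel: reached.
Pyrzin: reached.
All 3 are reached.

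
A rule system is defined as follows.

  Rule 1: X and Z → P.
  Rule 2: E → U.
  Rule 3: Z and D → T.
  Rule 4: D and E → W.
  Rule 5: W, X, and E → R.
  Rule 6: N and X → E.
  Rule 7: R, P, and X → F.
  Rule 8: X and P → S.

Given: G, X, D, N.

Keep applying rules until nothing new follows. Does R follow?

Yes

From N and X, Rule 6 gives E.
D and E hold, so W follows (Rule 4).
W, X, and E hold, so R follows (Rule 5).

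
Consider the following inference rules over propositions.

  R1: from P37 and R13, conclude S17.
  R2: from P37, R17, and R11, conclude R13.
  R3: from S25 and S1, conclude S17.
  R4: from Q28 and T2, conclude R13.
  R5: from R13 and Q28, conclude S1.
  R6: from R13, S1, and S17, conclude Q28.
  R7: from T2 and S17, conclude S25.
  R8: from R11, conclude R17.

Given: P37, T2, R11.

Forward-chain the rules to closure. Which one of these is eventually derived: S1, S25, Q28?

R11 holds, so R17 follows (R8).
From P37, R17, and R11, R2 gives R13.
P37 and R13 hold, so S17 follows (R1).
From T2 and S17, R7 gives S25.
S1 would need R13 and Q28 (R5), but Q28 is never established. Q28 would need R13, S1, and S17 (R6), but S1 is never established.

S25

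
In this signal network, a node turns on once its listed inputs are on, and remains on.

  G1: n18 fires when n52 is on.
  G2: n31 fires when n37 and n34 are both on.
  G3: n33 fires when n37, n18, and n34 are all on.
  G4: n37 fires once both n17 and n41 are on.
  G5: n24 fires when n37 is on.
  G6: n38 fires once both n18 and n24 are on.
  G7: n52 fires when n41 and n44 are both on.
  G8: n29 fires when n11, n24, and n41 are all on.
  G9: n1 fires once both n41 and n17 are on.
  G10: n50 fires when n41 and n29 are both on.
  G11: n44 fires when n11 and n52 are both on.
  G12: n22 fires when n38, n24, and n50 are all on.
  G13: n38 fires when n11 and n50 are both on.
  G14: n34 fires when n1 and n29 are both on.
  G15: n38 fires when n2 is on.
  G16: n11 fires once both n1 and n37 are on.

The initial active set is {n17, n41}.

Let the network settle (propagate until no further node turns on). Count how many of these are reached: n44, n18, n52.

n44 would need n11 and n52 (G11), but n52 never turns on.
n18 would need n52 (G1), but n52 never turns on.
n52 would need n41 and n44 (G7), but n44 never turns on.
None of the 3 are reached.

0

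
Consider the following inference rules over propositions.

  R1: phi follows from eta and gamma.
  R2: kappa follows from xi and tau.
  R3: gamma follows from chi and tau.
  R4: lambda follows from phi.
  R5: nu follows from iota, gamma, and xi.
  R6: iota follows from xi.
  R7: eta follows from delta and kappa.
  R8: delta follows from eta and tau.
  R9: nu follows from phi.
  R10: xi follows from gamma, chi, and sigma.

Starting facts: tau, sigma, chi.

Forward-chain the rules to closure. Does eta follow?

No

eta would need delta and kappa (R7), but delta is never established.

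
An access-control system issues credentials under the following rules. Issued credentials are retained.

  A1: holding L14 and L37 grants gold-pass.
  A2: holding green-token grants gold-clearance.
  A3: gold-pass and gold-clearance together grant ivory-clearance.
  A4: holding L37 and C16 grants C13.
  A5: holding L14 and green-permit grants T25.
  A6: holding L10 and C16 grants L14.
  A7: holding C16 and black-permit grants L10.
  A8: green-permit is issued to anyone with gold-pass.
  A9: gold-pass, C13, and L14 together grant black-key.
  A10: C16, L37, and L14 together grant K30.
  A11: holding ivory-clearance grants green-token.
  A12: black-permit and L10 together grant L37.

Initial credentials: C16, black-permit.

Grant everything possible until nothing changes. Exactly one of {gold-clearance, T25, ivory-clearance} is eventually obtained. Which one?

Holding C16 and black-permit grants L10 (A7).
Holding L10 and C16 grants L14 (A6).
Holding black-permit and L10 grants L37 (A12).
Holding L14 and L37 grants gold-pass (A1).
Holding gold-pass grants green-permit (A8).
Holding L14 and green-permit grants T25 (A5).
gold-clearance would need green-token (A2), but green-token is never granted. ivory-clearance would need gold-pass and gold-clearance (A3), but gold-clearance is never granted.

T25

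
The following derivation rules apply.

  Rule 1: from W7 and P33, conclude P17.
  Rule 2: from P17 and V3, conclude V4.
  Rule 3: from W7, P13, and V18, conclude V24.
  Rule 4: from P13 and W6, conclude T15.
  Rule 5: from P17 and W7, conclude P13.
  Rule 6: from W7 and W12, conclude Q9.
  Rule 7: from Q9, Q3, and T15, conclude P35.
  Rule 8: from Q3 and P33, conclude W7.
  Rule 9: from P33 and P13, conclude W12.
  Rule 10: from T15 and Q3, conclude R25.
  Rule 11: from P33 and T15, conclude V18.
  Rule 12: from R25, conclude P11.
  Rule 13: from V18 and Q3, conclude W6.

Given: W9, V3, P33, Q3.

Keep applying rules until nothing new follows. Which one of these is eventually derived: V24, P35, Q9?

From Q3 and P33, Rule 8 gives W7.
From W7 and P33, Rule 1 gives P17.
P17 and W7 hold, so P13 follows (Rule 5).
P33 and P13 hold, so W12 follows (Rule 9).
W7 and W12 hold, so Q9 follows (Rule 6).
P35 would need Q9, Q3, and T15 (Rule 7), but T15 is never established. V24 would need W7, P13, and V18 (Rule 3), but V18 is never established.

Q9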